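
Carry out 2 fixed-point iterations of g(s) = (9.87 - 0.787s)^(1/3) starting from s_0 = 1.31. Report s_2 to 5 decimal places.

s_1 = g(1.310000) = 2.067608
s_2 = g(2.067608) = 2.020031

2.02003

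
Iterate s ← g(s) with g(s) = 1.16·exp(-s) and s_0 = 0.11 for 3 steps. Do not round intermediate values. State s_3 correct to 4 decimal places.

0.7696

s_1 = g(0.110000) = 1.039168
s_2 = g(1.039168) = 0.410349
s_3 = g(0.410349) = 0.769566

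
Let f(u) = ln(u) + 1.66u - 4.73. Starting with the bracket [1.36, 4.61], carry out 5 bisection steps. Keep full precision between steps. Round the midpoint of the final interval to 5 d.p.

2.32484

f(1.360000) = -2.164915, f(4.610000) = 4.450828 (opposite signs)
step 1: m = 2.985000, f(m) = 1.318700 > 0 → root in [1.360000, 2.985000]
step 2: m = 2.172500, f(m) = -0.347771 < 0 → root in [2.172500, 2.985000]
step 3: m = 2.578750, f(m) = 0.498030 > 0 → root in [2.172500, 2.578750]
step 4: m = 2.375625, f(m) = 0.078798 > 0 → root in [2.172500, 2.375625]
step 5: m = 2.274063, f(m) = -0.133488 < 0 → root in [2.274063, 2.375625]
Midpoint of [2.274063, 2.375625] = 2.324844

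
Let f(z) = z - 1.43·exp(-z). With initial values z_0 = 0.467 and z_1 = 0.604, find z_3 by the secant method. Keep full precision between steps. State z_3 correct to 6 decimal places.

Secant update: z_(k+1) = z_k − f(z_k)·(z_k − z_(k-1))/(f(z_k) − f(z_(k-1))).
f(z_0) = -0.429439, f(z_1) = -0.177668
z_2 = 0.604000 - (-0.177668)·(0.604000 - 0.467000)/(-0.177668 - (-0.429439)) = 0.700677; f(z_2) = -0.008959
z_3 = 0.700677 - (-0.008959)·(0.700677 - 0.604000)/(-0.008959 - (-0.177668)) = 0.705811; f(z_3) = -0.000191

0.705811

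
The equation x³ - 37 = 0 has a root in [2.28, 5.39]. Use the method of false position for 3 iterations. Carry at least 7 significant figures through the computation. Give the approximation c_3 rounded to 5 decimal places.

False-position update: c = (a·f(b) − b·f(a))/(f(b) − f(a)); replace the endpoint whose sign matches f(c).
f(2.280000) = -25.147648, f(5.390000) = 119.590819
step 1: c = 2.820348, f(c) = -14.565921 < 0 → new bracket [2.820348, 5.390000]
step 2: c = 3.099345, f(c) = -7.227867 < 0 → new bracket [3.099345, 5.390000]
step 3: c = 3.229898, f(c) = -3.304915 < 0 → new bracket [3.229898, 5.390000]

3.22990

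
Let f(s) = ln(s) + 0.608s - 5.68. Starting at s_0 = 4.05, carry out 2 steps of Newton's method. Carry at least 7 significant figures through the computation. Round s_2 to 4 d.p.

6.3115

f'(s) = 1/s + 0.608
s_0 = 4.050000: f = -1.818883, f' = 0.854914 → s_1 = 4.050000 - (-1.818883)/(0.854914) = 6.177564
s_1 = 6.177564: f = -0.103117, f' = 0.769876 → s_2 = 6.177564 - (-0.103117)/(0.769876) = 6.311504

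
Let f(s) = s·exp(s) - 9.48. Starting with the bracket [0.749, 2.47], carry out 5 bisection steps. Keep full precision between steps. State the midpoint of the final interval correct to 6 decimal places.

f(0.749000) = -7.895952, f(2.470000) = 19.721444 (opposite signs)
step 1: m = 1.609500, f(m) = -1.432000 < 0 → root in [1.609500, 2.470000]
step 2: m = 2.039750, f(m) = 6.202999 > 0 → root in [1.609500, 2.039750]
step 3: m = 1.824625, f(m) = 1.833531 > 0 → root in [1.609500, 1.824625]
step 4: m = 1.717063, f(m) = 0.080858 > 0 → root in [1.609500, 1.717063]
step 5: m = 1.663281, f(m) = -0.703536 < 0 → root in [1.663281, 1.717063]
Midpoint of [1.663281, 1.717063] = 1.690172

1.690172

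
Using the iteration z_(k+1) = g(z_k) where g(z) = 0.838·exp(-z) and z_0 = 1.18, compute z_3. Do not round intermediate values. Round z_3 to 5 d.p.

z_1 = g(1.180000) = 0.257500
z_2 = g(0.257500) = 0.647759
z_3 = g(0.647759) = 0.438456

0.43846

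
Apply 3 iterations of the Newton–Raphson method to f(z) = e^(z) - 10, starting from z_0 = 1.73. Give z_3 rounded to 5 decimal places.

f'(z) = e^(z)
z_0 = 1.730000: f = -4.359346, f' = 5.640654 → z_1 = 1.730000 - (-4.359346)/(5.640654) = 2.502844
z_1 = 2.502844: f = 2.217192, f' = 12.217192 → z_2 = 2.502844 - (2.217192)/(12.217192) = 2.321363
z_2 = 2.321363: f = 0.189551, f' = 10.189551 → z_3 = 2.321363 - (0.189551)/(10.189551) = 2.302760

2.30276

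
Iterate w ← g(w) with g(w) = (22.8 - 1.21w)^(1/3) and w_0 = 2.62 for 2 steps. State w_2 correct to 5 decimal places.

2.69326

w_1 = g(2.620000) = 2.697565
w_2 = g(2.697565) = 2.693259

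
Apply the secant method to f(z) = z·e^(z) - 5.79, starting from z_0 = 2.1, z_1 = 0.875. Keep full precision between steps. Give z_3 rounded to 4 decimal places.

Secant update: z_(k+1) = z_k − f(z_k)·(z_k − z_(k-1))/(f(z_k) − f(z_(k-1))).
f(z_0) = 11.358957, f(z_1) = -3.690984
z_2 = 0.875000 - (-3.690984)·(0.875000 - 2.100000)/(-3.690984 - (11.358957)) = 1.175430; f(z_2) = -1.982152
z_3 = 1.175430 - (-1.982152)·(1.175430 - 0.875000)/(-1.982152 - (-3.690984)) = 1.523913; f(z_3) = 1.204986

1.5239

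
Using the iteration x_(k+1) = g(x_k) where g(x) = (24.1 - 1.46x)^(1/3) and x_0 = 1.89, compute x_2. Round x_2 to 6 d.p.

x_1 = g(1.890000) = 2.773760
x_2 = g(2.773760) = 2.716692

2.716692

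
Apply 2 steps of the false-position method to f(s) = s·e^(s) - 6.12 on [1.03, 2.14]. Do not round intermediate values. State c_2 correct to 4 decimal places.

f(1.030000) = -3.234902, f(2.140000) = 12.068797
step 1: c = 1.264632, f(c) = -1.640938 < 0 → new bracket [1.264632, 2.140000]
step 2: c = 1.369406, f(c) = -0.734105 < 0 → new bracket [1.369406, 2.140000]

1.3694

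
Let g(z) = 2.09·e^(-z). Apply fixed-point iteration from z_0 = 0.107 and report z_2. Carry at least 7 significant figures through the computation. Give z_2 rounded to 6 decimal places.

z_1 = g(0.107000) = 1.877919
z_2 = g(1.877919) = 0.319578

0.319578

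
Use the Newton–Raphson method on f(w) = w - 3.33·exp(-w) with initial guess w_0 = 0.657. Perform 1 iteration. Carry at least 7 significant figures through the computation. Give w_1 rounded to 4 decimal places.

1.0492

Newton update: w ← w − f(w)/f'(w).
f'(w) = 1 + 3.33·exp(-w)
w_0 = 0.657000: f = -1.069286, f' = 2.726286 → w_1 = 0.657000 - (-1.069286)/(2.726286) = 1.049213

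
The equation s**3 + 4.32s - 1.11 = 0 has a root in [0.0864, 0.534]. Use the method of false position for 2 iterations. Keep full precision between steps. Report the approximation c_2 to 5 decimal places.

0.25266

f(0.086400) = -0.736107, f(0.534000) = 1.349153
step 1: c = 0.244405, f(c) = -0.039571 < 0 → new bracket [0.244405, 0.534000]
step 2: c = 0.252657, f(c) = -0.002394 < 0 → new bracket [0.252657, 0.534000]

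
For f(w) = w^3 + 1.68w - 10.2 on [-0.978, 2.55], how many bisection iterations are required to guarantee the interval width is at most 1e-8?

Initial width b − a = 2.55 − -0.978 = 3.528000.
After n steps the width is (b−a)/2^n; need (b−a)/2^n ≤ 1e-8.
So n ≥ log₂(3.528000/1e-8) = log₂(352800000.0000) ≈ 28.3943.
Hence n = 29.

29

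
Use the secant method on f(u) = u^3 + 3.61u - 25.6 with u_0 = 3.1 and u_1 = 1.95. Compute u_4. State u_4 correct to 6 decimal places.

f(u_0) = 15.382000, f(u_1) = -11.145625
u_2 = 1.950000 - (-11.145625)·(1.950000 - 3.100000)/(-11.145625 - (15.382000)) = 2.433174; f(u_2) = -2.411027
u_3 = 2.433174 - (-2.411027)·(2.433174 - 1.950000)/(-2.411027 - (-11.145625)) = 2.566546; f(u_3) = 0.571473
u_4 = 2.566546 - (0.571473)·(2.566546 - 2.433174)/(0.571473 - (-2.411027)) = 2.540991; f(u_4) = -0.020777

2.540991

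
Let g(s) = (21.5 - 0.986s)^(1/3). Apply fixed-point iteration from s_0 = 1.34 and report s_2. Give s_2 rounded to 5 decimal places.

2.65974

s_1 = g(1.340000) = 2.722481
s_2 = g(2.722481) = 2.659743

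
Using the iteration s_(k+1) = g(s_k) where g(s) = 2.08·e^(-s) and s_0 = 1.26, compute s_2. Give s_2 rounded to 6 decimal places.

s_1 = g(1.260000) = 0.590000
s_2 = g(0.590000) = 1.153000

1.153000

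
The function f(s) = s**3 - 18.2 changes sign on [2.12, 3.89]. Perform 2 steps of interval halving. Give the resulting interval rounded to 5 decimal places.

[2.56250, 3.00500]

f(2.120000) = -8.671872, f(3.890000) = 40.663869 (opposite signs)
step 1: m = 3.005000, f(m) = 8.935225 > 0 → root in [2.120000, 3.005000]
step 2: m = 2.562500, f(m) = -1.373584 < 0 → root in [2.562500, 3.005000]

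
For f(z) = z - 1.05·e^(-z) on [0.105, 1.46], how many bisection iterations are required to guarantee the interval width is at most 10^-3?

11

Initial width b − a = 1.46 − 0.105 = 1.355000.
After n steps the width is (b−a)/2^n; need (b−a)/2^n ≤ 10^-3.
So n ≥ log₂(1.355000/10^-3) = log₂(1355.0000) ≈ 10.4041.
Hence n = 11.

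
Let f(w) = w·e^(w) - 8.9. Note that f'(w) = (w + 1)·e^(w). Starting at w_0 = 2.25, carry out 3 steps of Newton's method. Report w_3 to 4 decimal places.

w_0 = 2.250000: f = 12.447406, f' = 30.835141 → w_1 = 2.250000 - (12.447406)/(30.835141) = 1.846324
w_1 = 1.846324: f = 2.799203, f' = 18.035686 → w_2 = 1.846324 - (2.799203)/(18.035686) = 1.691120
w_2 = 1.691120: f = 0.275270, f' = 14.600826 → w_3 = 1.691120 - (0.275270)/(14.600826) = 1.672267

1.6723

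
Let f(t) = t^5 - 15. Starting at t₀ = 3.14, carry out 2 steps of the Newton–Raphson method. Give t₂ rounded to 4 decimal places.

2.1060

f'(t) = 5t⁴
t_0 = 3.140000: f = 290.244776, f' = 486.058561 → t_1 = 3.140000 - (290.244776)/(486.058561) = 2.542860
t_1 = 2.542860: f = 91.319435, f' = 209.054795 → t_2 = 2.542860 - (91.319435)/(209.054795) = 2.106040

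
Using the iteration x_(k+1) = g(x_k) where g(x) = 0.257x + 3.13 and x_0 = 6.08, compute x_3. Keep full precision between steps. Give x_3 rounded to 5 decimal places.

4.24435

x_1 = g(6.080000) = 4.692560
x_2 = g(4.692560) = 4.335988
x_3 = g(4.335988) = 4.244349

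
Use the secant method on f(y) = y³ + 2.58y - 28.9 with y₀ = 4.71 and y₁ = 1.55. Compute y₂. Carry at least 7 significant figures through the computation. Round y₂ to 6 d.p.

f(y_0) = 87.738911, f(y_1) = -21.177125
y_2 = 1.550000 - (-21.177125)·(1.550000 - 4.710000)/(-21.177125 - (87.738911)) = 2.164416; f(y_2) = -13.176181

2.164416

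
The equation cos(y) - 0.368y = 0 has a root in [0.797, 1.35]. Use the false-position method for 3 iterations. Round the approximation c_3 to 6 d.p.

1.138480

f(0.797000) = 0.405560, f(1.350000) = -0.277793
step 1: c = 1.125197, f(c) = 0.016926 > 0 → new bracket [1.125197, 1.350000]
step 2: c = 1.138108, f(c) = 0.000489 > 0 → new bracket [1.138108, 1.350000]
step 3: c = 1.138480, f(c) = 0.000014 > 0 → new bracket [1.138480, 1.350000]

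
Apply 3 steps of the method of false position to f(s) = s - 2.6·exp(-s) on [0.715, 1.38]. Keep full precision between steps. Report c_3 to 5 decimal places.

False-position update: c = (a·f(b) − b·f(a))/(f(b) − f(a)); replace the endpoint whose sign matches f(c).
f(0.715000) = -0.556899, f(1.380000) = 0.725896
step 1: c = 1.003696, f(c) = 0.050739 > 0 → new bracket [0.715000, 1.003696]
step 2: c = 0.979590, f(c) = 0.003380 > 0 → new bracket [0.715000, 0.979590]
step 3: c = 0.977993, f(c) = 0.000224 > 0 → new bracket [0.715000, 0.977993]

0.97799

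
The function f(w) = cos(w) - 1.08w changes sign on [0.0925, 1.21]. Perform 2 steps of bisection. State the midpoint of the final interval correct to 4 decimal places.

0.7909

f(0.092500) = 0.895825, f(1.210000) = -0.953781 (opposite signs)
step 1: m = 0.651250, f(m) = 0.091977 > 0 → root in [0.651250, 1.210000]
step 2: m = 0.930625, f(m) = -0.407742 < 0 → root in [0.651250, 0.930625]
Midpoint of [0.651250, 0.930625] = 0.790938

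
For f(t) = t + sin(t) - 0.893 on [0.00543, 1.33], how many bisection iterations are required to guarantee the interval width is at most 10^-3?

Initial width b − a = 1.33 − 0.00543 = 1.324570.
After n steps the width is (b−a)/2^n; need (b−a)/2^n ≤ 10^-3.
So n ≥ log₂(1.324570/10^-3) = log₂(1324.5700) ≈ 10.3713.
Hence n = 11.

11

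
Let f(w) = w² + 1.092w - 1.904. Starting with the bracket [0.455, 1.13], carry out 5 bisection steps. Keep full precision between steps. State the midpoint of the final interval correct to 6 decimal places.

f(0.455000) = -1.200115, f(1.130000) = 0.606860 (opposite signs)
step 1: m = 0.792500, f(m) = -0.410534 < 0 → root in [0.792500, 1.130000]
step 2: m = 0.961250, f(m) = 0.069687 > 0 → root in [0.792500, 0.961250]
step 3: m = 0.876875, f(m) = -0.177543 < 0 → root in [0.876875, 0.961250]
step 4: m = 0.919062, f(m) = -0.055708 < 0 → root in [0.919062, 0.961250]
step 5: m = 0.940156, f(m) = 0.006544 > 0 → root in [0.919062, 0.940156]
Midpoint of [0.919062, 0.940156] = 0.929609

0.929609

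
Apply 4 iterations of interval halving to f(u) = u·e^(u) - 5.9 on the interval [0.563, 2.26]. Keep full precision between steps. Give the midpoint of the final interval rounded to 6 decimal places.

1.464531

f(0.563000) = -4.911410, f(2.260000) = 15.757782 (opposite signs)
step 1: m = 1.411500, f(m) = -0.109880 < 0 → root in [1.411500, 2.260000]
step 2: m = 1.835750, f(m) = 5.609849 > 0 → root in [1.411500, 1.835750]
step 3: m = 1.623625, f(m) = 2.334118 > 0 → root in [1.411500, 1.623625]
step 4: m = 1.517562, f(m) = 1.021745 > 0 → root in [1.411500, 1.517562]
Midpoint of [1.411500, 1.517562] = 1.464531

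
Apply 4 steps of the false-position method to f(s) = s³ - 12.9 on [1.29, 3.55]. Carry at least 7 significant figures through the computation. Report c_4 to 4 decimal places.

2.3156

f(1.290000) = -10.753311, f(3.550000) = 31.838875
step 1: c = 1.860585, f(c) = -6.459066 < 0 → new bracket [1.860585, 3.550000]
step 2: c = 2.145510, f(c) = -3.023754 < 0 → new bracket [2.145510, 3.550000]
step 3: c = 2.267327, f(c) = -1.244196 < 0 → new bracket [2.267327, 3.550000]
step 4: c = 2.315566, f(c) = -0.484297 < 0 → new bracket [2.315566, 3.550000]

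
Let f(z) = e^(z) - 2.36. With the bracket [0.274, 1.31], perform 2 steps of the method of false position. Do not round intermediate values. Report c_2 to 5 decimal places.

f(0.274000) = -1.044785, f(1.310000) = 1.346174
step 1: c = 0.726704, f(c) = -0.291747 < 0 → new bracket [0.726704, 1.310000]
step 2: c = 0.830601, f(c) = -0.065302 < 0 → new bracket [0.830601, 1.310000]

0.83060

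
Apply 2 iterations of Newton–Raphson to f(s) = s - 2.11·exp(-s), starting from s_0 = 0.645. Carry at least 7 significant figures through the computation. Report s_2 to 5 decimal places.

0.87740

Newton update: s ← s − f(s)/f'(s).
f'(s) = 1 + 2.11·exp(-s)
s_0 = 0.645000: f = -0.462038, f' = 2.107038 → s_1 = 0.645000 - (-0.462038)/(2.107038) = 0.864283
s_1 = 0.864283: f = -0.024773, f' = 1.889056 → s_2 = 0.864283 - (-0.024773)/(1.889056) = 0.877397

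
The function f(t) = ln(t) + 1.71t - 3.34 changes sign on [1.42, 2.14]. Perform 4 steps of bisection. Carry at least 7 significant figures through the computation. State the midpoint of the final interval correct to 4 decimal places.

f(1.420000) = -0.561143, f(2.140000) = 1.080206 (opposite signs)
step 1: m = 1.780000, f(m) = 0.280413 > 0 → root in [1.420000, 1.780000]
step 2: m = 1.600000, f(m) = -0.133996 < 0 → root in [1.600000, 1.780000]
step 3: m = 1.690000, f(m) = 0.074629 > 0 → root in [1.600000, 1.690000]
step 4: m = 1.645000, f(m) = -0.029310 < 0 → root in [1.645000, 1.690000]
Midpoint of [1.645000, 1.690000] = 1.667500

1.6675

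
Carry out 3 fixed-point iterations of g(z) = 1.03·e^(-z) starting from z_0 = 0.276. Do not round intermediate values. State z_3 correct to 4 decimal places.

0.6428

z_1 = g(0.276000) = 0.781577
z_2 = g(0.781577) = 0.471414
z_3 = g(0.471414) = 0.642843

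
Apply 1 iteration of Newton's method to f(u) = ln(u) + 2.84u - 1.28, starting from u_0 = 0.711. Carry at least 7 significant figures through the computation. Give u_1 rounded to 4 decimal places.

f'(u) = 1/u + 2.84
u_0 = 0.711000: f = 0.398157, f' = 4.246470 → u_1 = 0.711000 - (0.398157)/(4.246470) = 0.617238

0.6172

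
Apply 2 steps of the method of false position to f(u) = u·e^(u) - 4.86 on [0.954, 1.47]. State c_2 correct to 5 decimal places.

f(0.954000) = -2.383346, f(1.470000) = 1.533376
step 1: c = 1.267989, f(c) = -0.353951 < 0 → new bracket [1.267989, 1.470000]
step 2: c = 1.305874, f(c) = -0.040131 < 0 → new bracket [1.305874, 1.470000]

1.30587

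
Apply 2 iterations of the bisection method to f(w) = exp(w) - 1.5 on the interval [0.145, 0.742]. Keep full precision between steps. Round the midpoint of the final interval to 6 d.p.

f(0.145000) = -0.343960, f(0.742000) = 0.600132 (opposite signs)
step 1: m = 0.443500, f(m) = 0.058151 > 0 → root in [0.145000, 0.443500]
step 2: m = 0.294250, f(m) = -0.157881 < 0 → root in [0.294250, 0.443500]
Midpoint of [0.294250, 0.443500] = 0.368875

0.368875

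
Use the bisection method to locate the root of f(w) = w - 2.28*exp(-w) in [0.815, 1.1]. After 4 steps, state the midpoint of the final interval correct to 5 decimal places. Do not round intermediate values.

f(0.815000) = -0.194218, f(1.100000) = 0.341054 (opposite signs)
step 1: m = 0.957500, f(m) = 0.082319 > 0 → root in [0.815000, 0.957500]
step 2: m = 0.886250, f(m) = -0.053563 < 0 → root in [0.886250, 0.957500]
step 3: m = 0.921875, f(m) = 0.014954 > 0 → root in [0.886250, 0.921875]
step 4: m = 0.904062, f(m) = -0.019158 < 0 → root in [0.904062, 0.921875]
Midpoint of [0.904062, 0.921875] = 0.912969

0.91297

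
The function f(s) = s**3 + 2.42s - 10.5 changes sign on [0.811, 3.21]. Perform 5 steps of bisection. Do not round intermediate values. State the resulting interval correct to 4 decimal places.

f(0.811000) = -8.003968, f(3.210000) = 30.344361 (opposite signs)
step 1: m = 2.010500, f(m) = 2.492073 > 0 → root in [0.811000, 2.010500]
step 2: m = 1.410750, f(m) = -4.278288 < 0 → root in [1.410750, 2.010500]
step 3: m = 1.710625, f(m) = -1.354592 < 0 → root in [1.710625, 2.010500]
step 4: m = 1.860562, f(m) = 0.443257 > 0 → root in [1.710625, 1.860562]
step 5: m = 1.785594, f(m) = -0.485774 < 0 → root in [1.785594, 1.860562]

[1.7856, 1.8606]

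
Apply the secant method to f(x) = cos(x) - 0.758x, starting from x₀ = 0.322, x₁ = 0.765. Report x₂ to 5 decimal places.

f(x_0) = 0.704528, f(x_1) = 0.141512
x_2 = 0.765000 - (0.141512)·(0.765000 - 0.322000)/(0.141512 - (0.704528)) = 0.876347; f(x_2) = -0.024308

0.87635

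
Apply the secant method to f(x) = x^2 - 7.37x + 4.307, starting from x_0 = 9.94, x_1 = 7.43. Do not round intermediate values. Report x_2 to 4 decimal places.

f(x_0) = 29.852800, f(x_1) = 4.752800
x_2 = 7.430000 - (4.752800)·(7.430000 - 9.940000)/(4.752800 - (29.852800)) = 6.954720; f(x_2) = 1.418844

6.9547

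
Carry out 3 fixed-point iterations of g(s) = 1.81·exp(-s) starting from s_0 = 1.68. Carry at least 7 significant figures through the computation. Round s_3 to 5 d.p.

0.49737

s_1 = g(1.680000) = 0.337337
s_2 = g(0.337337) = 1.291740
s_3 = g(1.291740) = 0.497374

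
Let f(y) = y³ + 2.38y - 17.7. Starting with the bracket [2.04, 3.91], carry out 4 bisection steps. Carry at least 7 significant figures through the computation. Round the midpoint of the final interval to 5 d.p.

f(2.040000) = -4.355136, f(3.910000) = 51.382271 (opposite signs)
step 1: m = 2.975000, f(m) = 15.711109 > 0 → root in [2.040000, 2.975000]
step 2: m = 2.507500, f(m) = 4.033897 > 0 → root in [2.040000, 2.507500]
step 3: m = 2.273750, f(m) = -0.533326 < 0 → root in [2.273750, 2.507500]
step 4: m = 2.390625, f(m) = 1.652319 > 0 → root in [2.273750, 2.390625]
Midpoint of [2.273750, 2.390625] = 2.332187

2.33219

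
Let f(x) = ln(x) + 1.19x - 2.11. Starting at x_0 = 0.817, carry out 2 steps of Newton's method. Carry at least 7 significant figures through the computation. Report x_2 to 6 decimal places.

1.455931

f'(x) = 1/x + 1.19
x_0 = 0.817000: f = -1.339886, f' = 2.413990 → x_1 = 0.817000 - (-1.339886)/(2.413990) = 1.372050
x_1 = 1.372050: f = -0.160954, f' = 1.918836 → x_2 = 1.372050 - (-0.160954)/(1.918836) = 1.455931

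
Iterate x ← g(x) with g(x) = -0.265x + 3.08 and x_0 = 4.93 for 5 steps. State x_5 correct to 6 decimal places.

x_1 = g(4.930000) = 1.773550
x_2 = g(1.773550) = 2.610009
x_3 = g(2.610009) = 2.388348
x_4 = g(2.388348) = 2.447088
x_5 = g(2.447088) = 2.431522

2.431522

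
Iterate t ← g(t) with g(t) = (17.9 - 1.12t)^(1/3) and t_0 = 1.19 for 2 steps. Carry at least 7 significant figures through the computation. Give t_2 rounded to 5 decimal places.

t_1 = g(1.190000) = 2.549273
t_2 = g(2.549273) = 2.468666

2.46867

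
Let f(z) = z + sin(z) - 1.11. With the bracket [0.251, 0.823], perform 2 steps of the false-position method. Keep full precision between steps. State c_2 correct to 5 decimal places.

f(0.251000) = -0.610627, f(0.823000) = 0.446189
step 1: c = 0.581501, f(c) = 0.020780 > 0 → new bracket [0.251000, 0.581501]
step 2: c = 0.570624, f(c) = 0.000781 > 0 → new bracket [0.251000, 0.570624]

0.57062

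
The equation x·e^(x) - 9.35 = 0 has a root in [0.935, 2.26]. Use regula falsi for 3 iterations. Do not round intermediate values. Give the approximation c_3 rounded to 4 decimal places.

f(0.935000) = -6.968355, f(2.260000) = 12.307782
step 1: c = 1.413990, f(c) = -3.535208 < 0 → new bracket [1.413990, 2.260000]
step 2: c = 1.602769, f(c) = -1.389426 < 0 → new bracket [1.602769, 2.260000]
step 3: c = 1.669437, f(c) = -0.486658 < 0 → new bracket [1.669437, 2.260000]

1.6694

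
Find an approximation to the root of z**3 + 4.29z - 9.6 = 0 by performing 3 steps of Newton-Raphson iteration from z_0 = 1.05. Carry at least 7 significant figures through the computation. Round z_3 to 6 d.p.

1.480833

f'(z) = 3z**2 + 4.29
z_0 = 1.050000: f = -3.937875, f' = 7.597500 → z_1 = 1.050000 - (-3.937875)/(7.597500) = 1.568312
z_1 = 1.568312: f = 0.985482, f' = 11.668807 → z_2 = 1.568312 - (0.985482)/(11.668807) = 1.483858
z_2 = 1.483858: f = 0.032956, f' = 10.895500 → z_3 = 1.483858 - (0.032956)/(10.895500) = 1.480833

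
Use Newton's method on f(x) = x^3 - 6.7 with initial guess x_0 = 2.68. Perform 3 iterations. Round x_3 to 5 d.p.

f'(x) = 3x^2
x_0 = 2.680000: f = 12.548832, f' = 21.547200 → x_1 = 2.680000 - (12.548832)/(21.547200) = 2.097612
x_1 = 2.097612: f = 2.529442, f' = 13.199928 → x_2 = 2.097612 - (2.529442)/(13.199928) = 1.905987
x_2 = 1.905987: f = 0.224038, f' = 10.898354 → x_3 = 1.905987 - (0.224038)/(10.898354) = 1.885429

1.88543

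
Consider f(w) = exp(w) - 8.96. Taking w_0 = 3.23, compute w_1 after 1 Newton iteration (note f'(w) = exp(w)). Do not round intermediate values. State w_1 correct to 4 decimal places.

Newton update: w ← w − f(w)/f'(w).
w_0 = 3.230000: f = 16.319657, f' = 25.279657 → w_1 = 3.230000 - (16.319657)/(25.279657) = 2.584435

2.5844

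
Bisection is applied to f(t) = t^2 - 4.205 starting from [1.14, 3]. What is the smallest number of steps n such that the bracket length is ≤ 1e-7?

25

Initial width b − a = 3 − 1.14 = 1.860000.
After n steps the width is (b−a)/2^n; need (b−a)/2^n ≤ 1e-7.
So n ≥ log₂(1.860000/1e-7) = log₂(18600000.0000) ≈ 24.1488.
Hence n = 25.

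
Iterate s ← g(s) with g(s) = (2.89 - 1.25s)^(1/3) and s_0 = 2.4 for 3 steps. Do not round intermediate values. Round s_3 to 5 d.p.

s_1 = g(2.400000) = -0.479142
s_2 = g(-0.479142) = 1.516692
s_3 = g(1.516692) = 0.998041

0.99804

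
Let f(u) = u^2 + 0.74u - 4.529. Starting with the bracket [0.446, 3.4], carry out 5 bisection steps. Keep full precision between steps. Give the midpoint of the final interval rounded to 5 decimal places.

1.78453

f(0.446000) = -4.000044, f(3.400000) = 9.547000 (opposite signs)
step 1: m = 1.923000, f(m) = 0.591949 > 0 → root in [0.446000, 1.923000]
step 2: m = 1.184500, f(m) = -2.249430 < 0 → root in [1.184500, 1.923000]
step 3: m = 1.553750, f(m) = -0.965086 < 0 → root in [1.553750, 1.923000]
step 4: m = 1.738375, f(m) = -0.220655 < 0 → root in [1.738375, 1.923000]
step 5: m = 1.830688, f(m) = 0.177125 > 0 → root in [1.738375, 1.830688]
Midpoint of [1.738375, 1.830688] = 1.784531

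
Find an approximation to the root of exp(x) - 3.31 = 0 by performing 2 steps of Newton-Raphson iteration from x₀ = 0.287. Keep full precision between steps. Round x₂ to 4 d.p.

Newton update: x ← x − f(x)/f'(x).
f'(x) = exp(x)
x_0 = 0.287000: f = -1.977576, f' = 1.332424 → x_1 = 0.287000 - (-1.977576)/(1.332424) = 1.771194
x_1 = 1.771194: f = 2.567866, f' = 5.877866 → x_2 = 1.771194 - (2.567866)/(5.877866) = 1.334323

1.3343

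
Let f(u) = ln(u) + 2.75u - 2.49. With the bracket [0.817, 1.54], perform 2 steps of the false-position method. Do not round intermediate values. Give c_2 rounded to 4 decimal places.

f(0.817000) = -0.445366, f(1.540000) = 2.176782
step 1: c = 0.939800, f(c) = 0.032362 > 0 → new bracket [0.817000, 0.939800]
step 2: c = 0.931481, f(c) = 0.000595 > 0 → new bracket [0.817000, 0.931481]

0.9315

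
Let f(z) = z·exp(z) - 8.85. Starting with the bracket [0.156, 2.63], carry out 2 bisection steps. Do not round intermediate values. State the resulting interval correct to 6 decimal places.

f(0.156000) = -8.667663, f(2.630000) = 27.638015 (opposite signs)
step 1: m = 1.393000, f(m) = -3.240511 < 0 → root in [1.393000, 2.630000]
step 2: m = 2.011500, f(m) = 6.184998 > 0 → root in [1.393000, 2.011500]

[1.393000, 2.011500]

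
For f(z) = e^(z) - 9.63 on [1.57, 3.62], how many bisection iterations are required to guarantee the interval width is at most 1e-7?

Initial width b − a = 3.62 − 1.57 = 2.050000.
After n steps the width is (b−a)/2^n; need (b−a)/2^n ≤ 1e-7.
So n ≥ log₂(2.050000/1e-7) = log₂(20500000.0000) ≈ 24.2891.
Hence n = 25.

25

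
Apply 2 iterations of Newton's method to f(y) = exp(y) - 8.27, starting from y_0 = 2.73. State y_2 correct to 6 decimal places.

2.124299

f'(y) = exp(y)
y_0 = 2.730000: f = 7.062887, f' = 15.332887 → y_1 = 2.730000 - (7.062887)/(15.332887) = 2.269364
y_1 = 2.269364: f = 1.403242, f' = 9.673242 → y_2 = 2.269364 - (1.403242)/(9.673242) = 2.124299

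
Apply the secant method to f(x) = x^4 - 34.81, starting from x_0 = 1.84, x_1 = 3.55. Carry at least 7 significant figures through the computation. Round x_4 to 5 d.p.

2.46721

f(x_0) = -23.347713, f(x_1) = 124.013006
x_2 = 3.550000 - (124.013006)·(3.550000 - 1.840000)/(124.013006 - (-23.347713)) = 2.110931; f(x_2) = -14.953799
x_3 = 2.110931 - (-14.953799)·(2.110931 - 3.550000)/(-14.953799 - (124.013006)) = 2.265785; f(x_3) = -8.454291
x_4 = 2.265785 - (-8.454291)·(2.265785 - 2.110931)/(-8.454291 - (-14.953799)) = 2.467212; f(x_4) = 2.243237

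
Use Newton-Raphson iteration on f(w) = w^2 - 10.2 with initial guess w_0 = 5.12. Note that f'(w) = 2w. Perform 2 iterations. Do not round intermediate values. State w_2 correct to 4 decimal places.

3.2122

w_0 = 5.120000: f = 16.014400, f' = 10.240000 → w_1 = 5.120000 - (16.014400)/(10.240000) = 3.556094
w_1 = 3.556094: f = 2.445803, f' = 7.112188 → w_2 = 3.556094 - (2.445803)/(7.112188) = 3.212205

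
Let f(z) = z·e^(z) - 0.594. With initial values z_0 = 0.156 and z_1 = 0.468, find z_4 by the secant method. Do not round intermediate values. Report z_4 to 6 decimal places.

0.398703

f(z_0) = -0.411663, f(z_1) = 0.153301
z_2 = 0.468000 - (0.153301)·(0.468000 - 0.156000)/(0.153301 - (-0.411663)) = 0.383340; f(z_2) = -0.031573
z_3 = 0.383340 - (-0.031573)·(0.383340 - 0.468000)/(-0.031573 - (0.153301)) = 0.397798; f(z_3) = -0.001860
z_4 = 0.397798 - (-0.001860)·(0.397798 - 0.383340)/(-0.001860 - (-0.031573)) = 0.398703; f(z_4) = 0.000025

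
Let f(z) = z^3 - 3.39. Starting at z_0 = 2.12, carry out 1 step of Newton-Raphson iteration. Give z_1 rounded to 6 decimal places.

f'(z) = 3z^2
z_0 = 2.120000: f = 6.138128, f' = 13.483200 → z_1 = 2.120000 - (6.138128)/(13.483200) = 1.664757

1.664757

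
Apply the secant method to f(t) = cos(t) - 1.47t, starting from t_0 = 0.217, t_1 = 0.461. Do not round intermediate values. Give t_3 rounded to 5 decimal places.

0.57175

f(t_0) = 0.657558, f(t_1) = 0.217938
t_2 = 0.461000 - (0.217938)·(0.461000 - 0.217000)/(0.217938 - (0.657558)) = 0.581961; f(t_2) = -0.020097
t_3 = 0.581961 - (-0.020097)·(0.581961 - 0.461000)/(-0.020097 - (0.217938)) = 0.571749; f(t_3) = 0.000485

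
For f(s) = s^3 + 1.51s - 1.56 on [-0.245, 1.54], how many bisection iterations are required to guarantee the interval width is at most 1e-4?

Initial width b − a = 1.54 − -0.245 = 1.785000.
After n steps the width is (b−a)/2^n; need (b−a)/2^n ≤ 1e-4.
So n ≥ log₂(1.785000/1e-4) = log₂(17850.0000) ≈ 14.1236.
Hence n = 15.

15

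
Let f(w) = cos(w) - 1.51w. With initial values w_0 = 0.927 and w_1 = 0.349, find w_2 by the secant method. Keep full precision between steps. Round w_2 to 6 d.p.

0.545786

f(w_0) = -0.799534, f(w_1) = 0.412725
w_2 = 0.349000 - (0.412725)·(0.349000 - 0.927000)/(0.412725 - (-0.799534)) = 0.545786; f(w_2) = 0.030583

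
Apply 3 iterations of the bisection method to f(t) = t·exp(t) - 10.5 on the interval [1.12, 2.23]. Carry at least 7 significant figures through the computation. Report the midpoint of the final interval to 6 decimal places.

f(1.120000) = -7.067363, f(2.230000) = 10.238701 (opposite signs)
step 1: m = 1.675000, f(m) = -1.557518 < 0 → root in [1.675000, 2.230000]
step 2: m = 1.952500, f(m) = 3.257864 > 0 → root in [1.675000, 1.952500]
step 3: m = 1.813750, f(m) = 0.624463 > 0 → root in [1.675000, 1.813750]
Midpoint of [1.675000, 1.813750] = 1.744375

1.744375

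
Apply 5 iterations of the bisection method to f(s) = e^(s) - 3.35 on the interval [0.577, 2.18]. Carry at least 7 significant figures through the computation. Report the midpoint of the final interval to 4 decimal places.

f(0.577000) = -1.569312, f(2.180000) = 5.496306 (opposite signs)
step 1: m = 1.378500, f(m) = 0.618944 > 0 → root in [0.577000, 1.378500]
step 2: m = 0.977750, f(m) = -0.691532 < 0 → root in [0.977750, 1.378500]
step 3: m = 1.178125, f(m) = -0.101722 < 0 → root in [1.178125, 1.378500]
step 4: m = 1.278313, f(m) = 0.240576 > 0 → root in [1.178125, 1.278313]
step 5: m = 1.228219, f(m) = 0.065141 > 0 → root in [1.178125, 1.228219]
Midpoint of [1.178125, 1.228219] = 1.203172

1.2032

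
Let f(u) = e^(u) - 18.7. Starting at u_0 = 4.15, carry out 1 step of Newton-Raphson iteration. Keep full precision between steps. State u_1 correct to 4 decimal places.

f'(u) = e^(u)
u_0 = 4.150000: f = 44.734000, f' = 63.434000 → u_1 = 4.150000 - (44.734000)/(63.434000) = 3.444795

3.4448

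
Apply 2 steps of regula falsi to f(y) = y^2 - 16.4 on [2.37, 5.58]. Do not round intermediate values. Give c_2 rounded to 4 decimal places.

False-position update: c = (a·f(b) − b·f(a))/(f(b) − f(a)); replace the endpoint whose sign matches f(c).
f(2.370000) = -10.783100, f(5.580000) = 14.736400
step 1: c = 3.726365, f(c) = -2.514206 < 0 → new bracket [3.726365, 5.580000]
step 2: c = 3.996525, f(c) = -0.427791 < 0 → new bracket [3.996525, 5.580000]

3.9965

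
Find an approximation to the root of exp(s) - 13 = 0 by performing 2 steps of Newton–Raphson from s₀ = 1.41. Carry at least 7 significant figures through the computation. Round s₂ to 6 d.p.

Newton update: s ← s − f(s)/f'(s).
f'(s) = exp(s)
s_0 = 1.410000: f = -8.904045, f' = 4.095955 → s_1 = 1.410000 - (-8.904045)/(4.095955) = 3.583863
s_1 = 3.583863: f = 23.012377, f' = 36.012377 → s_2 = 3.583863 - (23.012377)/(36.012377) = 2.944850

2.944850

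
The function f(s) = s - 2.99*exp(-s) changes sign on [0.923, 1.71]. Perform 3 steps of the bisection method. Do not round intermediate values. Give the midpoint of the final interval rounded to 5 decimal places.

1.07056

f(0.923000) = -0.265003, f(1.710000) = 1.169211 (opposite signs)
step 1: m = 1.316500, f(m) = 0.514965 > 0 → root in [0.923000, 1.316500]
step 2: m = 1.119750, f(m) = 0.143929 > 0 → root in [0.923000, 1.119750]
step 3: m = 1.021375, f(m) = -0.055322 < 0 → root in [1.021375, 1.119750]
Midpoint of [1.021375, 1.119750] = 1.070562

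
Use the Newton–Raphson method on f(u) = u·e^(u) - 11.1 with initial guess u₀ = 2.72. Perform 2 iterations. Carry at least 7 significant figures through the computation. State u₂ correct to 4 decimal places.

Newton update: u ← u − f(u)/f'(u).
f'(u) = (u + 1)·e^(u)
u_0 = 2.720000: f = 30.190477, f' = 56.470799 → u_1 = 2.720000 - (30.190477)/(56.470799) = 2.185379
u_1 = 2.185379: f = 8.336801, f' = 28.330819 → u_2 = 2.185379 - (8.336801)/(28.330819) = 1.891113

1.8911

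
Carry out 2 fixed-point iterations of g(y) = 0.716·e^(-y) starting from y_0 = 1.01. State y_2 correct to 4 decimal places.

y_1 = g(1.010000) = 0.260781
y_2 = g(0.260781) = 0.551642

0.5516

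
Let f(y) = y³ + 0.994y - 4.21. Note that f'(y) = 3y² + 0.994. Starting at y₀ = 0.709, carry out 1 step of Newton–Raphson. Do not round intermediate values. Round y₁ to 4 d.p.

y_0 = 0.709000: f = -3.148853, f' = 2.502043 → y_1 = 0.709000 - (-3.148853)/(2.502043) = 1.967513

1.9675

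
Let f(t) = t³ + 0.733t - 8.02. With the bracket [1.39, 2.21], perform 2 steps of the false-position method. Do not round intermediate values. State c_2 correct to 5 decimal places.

1.86710

f(1.390000) = -4.315511, f(2.210000) = 4.393791
step 1: c = 1.796315, f(c) = -0.907047 < 0 → new bracket [1.796315, 2.210000]
step 2: c = 1.867102, f(c) = -0.142564 < 0 → new bracket [1.867102, 2.210000]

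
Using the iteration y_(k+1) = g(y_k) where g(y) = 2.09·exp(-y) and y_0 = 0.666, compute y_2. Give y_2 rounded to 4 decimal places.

y_1 = g(0.666000) = 1.073757
y_2 = g(1.073757) = 0.714199

0.7142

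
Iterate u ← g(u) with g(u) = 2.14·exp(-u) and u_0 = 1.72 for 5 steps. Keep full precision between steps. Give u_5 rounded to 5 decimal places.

u_1 = g(1.720000) = 0.383202
u_2 = g(0.383202) = 1.458786
u_3 = g(1.458786) = 0.497590
u_4 = g(0.497590) = 1.301108
u_5 = g(1.301108) = 0.582572

0.58257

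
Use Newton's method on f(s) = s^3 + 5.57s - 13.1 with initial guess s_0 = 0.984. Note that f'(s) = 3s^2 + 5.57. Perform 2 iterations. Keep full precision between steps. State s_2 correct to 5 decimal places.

1.61614

s_0 = 0.984000: f = -6.666356, f' = 8.474768 → s_1 = 0.984000 - (-6.666356)/(8.474768) = 1.770612
s_1 = 1.770612: f = 2.313299, f' = 14.975203 → s_2 = 1.770612 - (2.313299)/(14.975203) = 1.616137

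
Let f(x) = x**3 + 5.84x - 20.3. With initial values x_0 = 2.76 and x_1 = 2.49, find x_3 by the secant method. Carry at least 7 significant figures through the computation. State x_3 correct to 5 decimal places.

2.04694

Secant update: x_(k+1) = x_k − f(x_k)·(x_k − x_(k-1))/(f(x_k) − f(x_(k-1))).
f(x_0) = 16.842976, f(x_1) = 9.679849
x_2 = 2.490000 - (9.679849)·(2.490000 - 2.760000)/(9.679849 - (16.842976)) = 2.125137; f(x_2) = 1.708361
x_3 = 2.125137 - (1.708361)·(2.125137 - 2.490000)/(1.708361 - (9.679849)) = 2.046944; f(x_3) = 0.230802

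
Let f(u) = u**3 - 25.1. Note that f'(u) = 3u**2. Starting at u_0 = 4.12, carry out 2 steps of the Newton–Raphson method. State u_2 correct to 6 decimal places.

2.956932

Newton update: u ← u − f(u)/f'(u).
u_0 = 4.120000: f = 44.834528, f' = 50.923200 → u_1 = 4.120000 - (44.834528)/(50.923200) = 3.239566
u_1 = 3.239566: f = 8.898551, f' = 31.484359 → u_2 = 3.239566 - (8.898551)/(31.484359) = 2.956932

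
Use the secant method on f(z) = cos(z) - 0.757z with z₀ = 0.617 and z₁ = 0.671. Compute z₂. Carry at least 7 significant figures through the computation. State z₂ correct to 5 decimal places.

0.87379

f(z_0) = 0.348549, f(z_1) = 0.275253
z_2 = 0.671000 - (0.275253)·(0.671000 - 0.617000)/(0.275253 - (0.348549)) = 0.873791; f(z_2) = -0.019535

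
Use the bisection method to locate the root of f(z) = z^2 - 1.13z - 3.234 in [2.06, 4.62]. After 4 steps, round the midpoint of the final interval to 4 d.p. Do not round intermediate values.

2.4600

f(2.060000) = -1.318200, f(4.620000) = 12.889800 (opposite signs)
step 1: m = 3.340000, f(m) = 4.147400 > 0 → root in [2.060000, 3.340000]
step 2: m = 2.700000, f(m) = 1.005000 > 0 → root in [2.060000, 2.700000]
step 3: m = 2.380000, f(m) = -0.259000 < 0 → root in [2.380000, 2.700000]
step 4: m = 2.540000, f(m) = 0.347400 > 0 → root in [2.380000, 2.540000]
Midpoint of [2.380000, 2.540000] = 2.460000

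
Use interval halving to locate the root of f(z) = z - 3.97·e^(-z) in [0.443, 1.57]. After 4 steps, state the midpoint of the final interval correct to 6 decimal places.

1.182594

f(0.443000) = -2.106166, f(1.570000) = 0.744061 (opposite signs)
step 1: m = 1.006500, f(m) = -0.444519 < 0 → root in [1.006500, 1.570000]
step 2: m = 1.288250, f(m) = 0.193511 > 0 → root in [1.006500, 1.288250]
step 3: m = 1.147375, f(m) = -0.112977 < 0 → root in [1.147375, 1.288250]
step 4: m = 1.217812, f(m) = 0.043182 > 0 → root in [1.147375, 1.217812]
Midpoint of [1.147375, 1.217812] = 1.182594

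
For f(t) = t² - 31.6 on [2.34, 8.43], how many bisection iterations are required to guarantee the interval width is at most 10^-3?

Initial width b − a = 8.43 − 2.34 = 6.090000.
After n steps the width is (b−a)/2^n; need (b−a)/2^n ≤ 10^-3.
So n ≥ log₂(6.090000/10^-3) = log₂(6090.0000) ≈ 12.5722.
Hence n = 13.

13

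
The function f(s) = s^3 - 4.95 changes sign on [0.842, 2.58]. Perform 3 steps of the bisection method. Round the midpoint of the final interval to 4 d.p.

f(0.842000) = -4.353052, f(2.580000) = 12.223512 (opposite signs)
step 1: m = 1.711000, f(m) = 0.058988 > 0 → root in [0.842000, 1.711000]
step 2: m = 1.276500, f(m) = -2.870004 < 0 → root in [1.276500, 1.711000]
step 3: m = 1.493750, f(m) = -1.617012 < 0 → root in [1.493750, 1.711000]
Midpoint of [1.493750, 1.711000] = 1.602375

1.6024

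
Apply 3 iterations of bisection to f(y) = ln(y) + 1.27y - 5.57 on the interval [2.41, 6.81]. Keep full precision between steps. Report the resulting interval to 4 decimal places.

f(2.410000) = -1.629673, f(6.810000) = 4.997092 (opposite signs)
step 1: m = 4.610000, f(m) = 1.812928 > 0 → root in [2.410000, 4.610000]
step 2: m = 3.510000, f(m) = 0.143316 > 0 → root in [2.410000, 3.510000]
step 3: m = 2.960000, f(m) = -0.725611 < 0 → root in [2.960000, 3.510000]

[2.9600, 3.5100]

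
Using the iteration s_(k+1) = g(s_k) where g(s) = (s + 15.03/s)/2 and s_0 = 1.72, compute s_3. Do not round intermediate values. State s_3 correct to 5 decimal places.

s_1 = g(1.720000) = 5.229186
s_2 = g(5.229186) = 4.051719
s_3 = g(4.051719) = 3.880628

3.88063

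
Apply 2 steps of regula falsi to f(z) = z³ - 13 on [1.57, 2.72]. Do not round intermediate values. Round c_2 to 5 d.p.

f(1.570000) = -9.130107, f(2.720000) = 7.123648
step 1: c = 2.215981, f(c) = -2.118261 < 0 → new bracket [2.215981, 2.720000]
step 2: c = 2.331503, f(c) = -0.326164 < 0 → new bracket [2.331503, 2.720000]

2.33150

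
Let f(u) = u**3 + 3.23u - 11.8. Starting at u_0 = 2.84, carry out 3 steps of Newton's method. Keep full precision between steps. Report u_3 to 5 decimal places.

f'(u) = 3u**2 + 3.23
u_0 = 2.840000: f = 20.279504, f' = 27.426800 → u_1 = 2.840000 - (20.279504)/(27.426800) = 2.100595
u_1 = 2.100595: f = 4.253801, f' = 16.467502 → u_2 = 2.100595 - (4.253801)/(16.467502) = 1.842280
u_2 = 1.842280: f = 0.403260, f' = 13.411991 → u_3 = 1.842280 - (0.403260)/(13.411991) = 1.812213

1.81221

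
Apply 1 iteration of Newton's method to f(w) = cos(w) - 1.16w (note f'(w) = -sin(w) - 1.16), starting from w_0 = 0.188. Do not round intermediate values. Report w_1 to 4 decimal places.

w_0 = 0.188000: f = 0.764300, f' = -1.346895 → w_1 = 0.188000 - (0.764300)/(-1.346895) = 0.755453

0.7555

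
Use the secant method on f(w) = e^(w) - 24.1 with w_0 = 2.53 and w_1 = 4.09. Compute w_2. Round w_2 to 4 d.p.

f(w_0) = -11.546494, f(w_1) = 35.639892
w_2 = 4.090000 - (35.639892)·(4.090000 - 2.530000)/(35.639892 - (-11.546494)) = 2.911732; f(w_2) = -5.711389

2.9117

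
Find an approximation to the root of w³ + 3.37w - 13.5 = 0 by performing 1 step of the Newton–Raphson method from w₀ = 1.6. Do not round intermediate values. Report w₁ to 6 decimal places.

f'(w) = 3w² + 3.37
w_0 = 1.600000: f = -4.012000, f' = 11.050000 → w_1 = 1.600000 - (-4.012000)/(11.050000) = 1.963077

1.963077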